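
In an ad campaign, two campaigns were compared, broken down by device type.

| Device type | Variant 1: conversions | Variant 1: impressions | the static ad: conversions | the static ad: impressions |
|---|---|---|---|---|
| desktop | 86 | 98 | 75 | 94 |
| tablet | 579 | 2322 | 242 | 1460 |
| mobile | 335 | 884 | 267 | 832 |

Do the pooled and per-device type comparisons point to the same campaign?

Desktop: Variant 1 86/98 = 87.8%, the static ad 75/94 = 79.8% → Variant 1
Tablet: Variant 1 579/2322 = 24.9%, the static ad 242/1460 = 16.6% → Variant 1
Mobile: Variant 1 335/884 = 37.9%, the static ad 267/832 = 32.1% → Variant 1
Overall: Variant 1 1000/3304 = 30.3%, the static ad 584/2386 = 24.5% → Variant 1
Variant 1 wins overall and in every device group — no reversal.

Yes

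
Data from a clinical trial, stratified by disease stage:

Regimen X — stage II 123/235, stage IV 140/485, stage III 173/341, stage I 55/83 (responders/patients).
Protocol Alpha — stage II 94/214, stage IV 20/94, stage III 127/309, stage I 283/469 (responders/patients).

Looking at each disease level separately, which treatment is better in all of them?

Regimen X

Stage II: Regimen X 123/235 = 52.3%, Protocol Alpha 94/214 = 43.9% → Regimen X
Stage IV: Regimen X 140/485 = 28.9%, Protocol Alpha 20/94 = 21.3% → Regimen X
Stage III: Regimen X 173/341 = 50.7%, Protocol Alpha 127/309 = 41.1% → Regimen X
Stage I: Regimen X 55/83 = 66.3%, Protocol Alpha 283/469 = 60.3% → Regimen X
Regimen X has the higher rate in all 4 groups.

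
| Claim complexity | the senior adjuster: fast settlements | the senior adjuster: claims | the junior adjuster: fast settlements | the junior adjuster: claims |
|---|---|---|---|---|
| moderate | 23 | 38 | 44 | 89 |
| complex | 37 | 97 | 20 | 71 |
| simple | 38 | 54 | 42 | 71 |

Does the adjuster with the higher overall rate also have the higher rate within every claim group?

Moderate: the senior adjuster 23/38 = 60.5%, the junior adjuster 44/89 = 49.4% → the senior adjuster
Complex: the senior adjuster 37/97 = 38.1%, the junior adjuster 20/71 = 28.2% → the senior adjuster
Simple: the senior adjuster 38/54 = 70.4%, the junior adjuster 42/71 = 59.2% → the senior adjuster
Overall: the senior adjuster 98/189 = 51.9%, the junior adjuster 106/231 = 45.9% → the senior adjuster
The senior adjuster wins overall and in every claim group — no reversal.

Yes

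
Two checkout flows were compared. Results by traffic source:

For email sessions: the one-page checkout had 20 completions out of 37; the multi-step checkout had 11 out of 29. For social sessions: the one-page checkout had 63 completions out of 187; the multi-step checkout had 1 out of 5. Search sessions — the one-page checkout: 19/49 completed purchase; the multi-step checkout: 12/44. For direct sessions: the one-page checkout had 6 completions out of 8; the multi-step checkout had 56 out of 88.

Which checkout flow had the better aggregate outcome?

the multi-step checkout

Email: the one-page checkout 20/37 = 54.1%, the multi-step checkout 11/29 = 37.9% → the one-page checkout
Social: the one-page checkout 63/187 = 33.7%, the multi-step checkout 1/5 = 20.0% → the one-page checkout
Search: the one-page checkout 19/49 = 38.8%, the multi-step checkout 12/44 = 27.3% → the one-page checkout
Direct: the one-page checkout 6/8 = 75.0%, the multi-step checkout 56/88 = 63.6% → the one-page checkout
Overall: the one-page checkout 108/281 = 38.4%, the multi-step checkout 80/166 = 48.2% → the multi-step checkout
(The one-page checkout wins every traffic group but the multi-step checkout wins overall — the one-page checkout's sessions skew toward the low-rate social group.)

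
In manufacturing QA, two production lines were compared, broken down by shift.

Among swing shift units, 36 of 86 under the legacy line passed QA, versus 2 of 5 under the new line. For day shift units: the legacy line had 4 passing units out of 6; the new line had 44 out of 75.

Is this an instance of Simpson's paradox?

Yes

Swing shift: the legacy line 36/86 = 41.9%, the new line 2/5 = 40.0% → the legacy line
Day shift: the legacy line 4/6 = 66.7%, the new line 44/75 = 58.7% → the legacy line
Overall: the legacy line 40/92 = 43.5%, the new line 46/80 = 57.5% → the new line
The legacy line wins each shift group but the new line wins overall — the comparison reverses. The legacy line's units skew toward swing shift, which has a lower base rate.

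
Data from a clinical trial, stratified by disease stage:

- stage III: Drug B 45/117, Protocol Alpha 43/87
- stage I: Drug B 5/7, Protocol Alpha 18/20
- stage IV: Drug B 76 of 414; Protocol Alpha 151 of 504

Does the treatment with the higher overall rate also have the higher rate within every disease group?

Yes

Stage III: Drug B 45/117 = 38.5%, Protocol Alpha 43/87 = 49.4% → Protocol Alpha
Stage I: Drug B 5/7 = 71.4%, Protocol Alpha 18/20 = 90.0% → Protocol Alpha
Stage IV: Drug B 76/414 = 18.4%, Protocol Alpha 151/504 = 30.0% → Protocol Alpha
Overall: Drug B 126/538 = 23.4%, Protocol Alpha 212/611 = 34.7% → Protocol Alpha
Protocol Alpha wins overall and in every disease group — no reversal.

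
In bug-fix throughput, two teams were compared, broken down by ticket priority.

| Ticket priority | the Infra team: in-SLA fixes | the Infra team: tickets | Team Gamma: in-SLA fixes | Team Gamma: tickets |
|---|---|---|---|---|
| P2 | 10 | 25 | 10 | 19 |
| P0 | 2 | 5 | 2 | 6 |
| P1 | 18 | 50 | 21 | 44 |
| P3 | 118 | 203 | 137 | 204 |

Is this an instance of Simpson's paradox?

P2: the Infra team 10/25 = 40.0%, Team Gamma 10/19 = 52.6% → Team Gamma
P0: the Infra team 2/5 = 40.0%, Team Gamma 2/6 = 33.3% → the Infra team
P1: the Infra team 18/50 = 36.0%, Team Gamma 21/44 = 47.7% → Team Gamma
P3: the Infra team 118/203 = 58.1%, Team Gamma 137/204 = 67.2% → Team Gamma
Overall: the Infra team 148/283 = 52.3%, Team Gamma 170/273 = 62.3% → Team Gamma
Neither sweeps: the Infra team wins 1 of 4 groups, Team Gamma wins 3. Team Gamma wins overall but not every group — no Simpson reversal.

No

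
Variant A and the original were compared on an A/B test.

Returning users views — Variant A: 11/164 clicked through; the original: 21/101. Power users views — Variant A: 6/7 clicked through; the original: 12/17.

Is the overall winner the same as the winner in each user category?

Returning users: Variant A 11/164 = 6.7%, the original 21/101 = 20.8% → the original
Power users: Variant A 6/7 = 85.7%, the original 12/17 = 70.6% → Variant A
Overall: Variant A 17/171 = 9.9%, the original 33/118 = 28.0% → the original
Neither sweeps: Variant A wins 1 of 2 groups, the original wins 1. The original wins overall but not every group — no Simpson reversal.

No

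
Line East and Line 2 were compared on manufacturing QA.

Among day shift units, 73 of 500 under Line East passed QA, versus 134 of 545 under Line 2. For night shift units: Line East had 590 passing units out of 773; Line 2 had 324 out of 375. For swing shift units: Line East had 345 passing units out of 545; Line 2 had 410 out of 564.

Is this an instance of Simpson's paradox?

Day shift: Line East 73/500 = 14.6%, Line 2 134/545 = 24.6% → Line 2
Night shift: Line East 590/773 = 76.3%, Line 2 324/375 = 86.4% → Line 2
Swing shift: Line East 345/545 = 63.3%, Line 2 410/564 = 72.7% → Line 2
Overall: Line East 1008/1818 = 55.4%, Line 2 868/1484 = 58.5% → Line 2
Line 2 wins overall and in every shift group — no reversal.

No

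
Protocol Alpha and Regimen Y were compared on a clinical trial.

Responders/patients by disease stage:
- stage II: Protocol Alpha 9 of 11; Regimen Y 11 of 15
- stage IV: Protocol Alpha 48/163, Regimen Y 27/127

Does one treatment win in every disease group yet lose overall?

Stage II: Protocol Alpha 9/11 = 81.8%, Regimen Y 11/15 = 73.3% → Protocol Alpha
Stage IV: Protocol Alpha 48/163 = 29.4%, Regimen Y 27/127 = 21.3% → Protocol Alpha
Overall: Protocol Alpha 57/174 = 32.8%, Regimen Y 38/142 = 26.8% → Protocol Alpha
Protocol Alpha wins overall and in every disease group — no reversal.

No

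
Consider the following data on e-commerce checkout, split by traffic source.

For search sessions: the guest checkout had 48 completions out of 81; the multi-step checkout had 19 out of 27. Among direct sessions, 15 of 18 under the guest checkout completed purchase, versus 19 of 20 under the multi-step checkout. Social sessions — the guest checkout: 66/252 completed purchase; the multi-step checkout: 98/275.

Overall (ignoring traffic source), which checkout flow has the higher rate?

the multi-step checkout

Search: the guest checkout 48/81 = 59.3%, the multi-step checkout 19/27 = 70.4% → the multi-step checkout
Direct: the guest checkout 15/18 = 83.3%, the multi-step checkout 19/20 = 95.0% → the multi-step checkout
Social: the guest checkout 66/252 = 26.2%, the multi-step checkout 98/275 = 35.6% → the multi-step checkout
Overall: the guest checkout 129/351 = 36.8%, the multi-step checkout 136/322 = 42.2% → the multi-step checkout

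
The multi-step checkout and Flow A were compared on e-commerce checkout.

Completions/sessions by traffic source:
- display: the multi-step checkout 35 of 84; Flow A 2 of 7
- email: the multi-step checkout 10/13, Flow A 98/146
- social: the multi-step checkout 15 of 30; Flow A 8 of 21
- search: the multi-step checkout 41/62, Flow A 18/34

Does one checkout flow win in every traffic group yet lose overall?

Yes

Display: the multi-step checkout 35/84 = 41.7%, Flow A 2/7 = 28.6% → the multi-step checkout
Email: the multi-step checkout 10/13 = 76.9%, Flow A 98/146 = 67.1% → the multi-step checkout
Social: the multi-step checkout 15/30 = 50.0%, Flow A 8/21 = 38.1% → the multi-step checkout
Search: the multi-step checkout 41/62 = 66.1%, Flow A 18/34 = 52.9% → the multi-step checkout
Overall: the multi-step checkout 101/189 = 53.4%, Flow A 126/208 = 60.6% → Flow A
The multi-step checkout wins each traffic group but Flow A wins overall — the comparison reverses. The multi-step checkout's sessions skew toward display, which has a lower base rate.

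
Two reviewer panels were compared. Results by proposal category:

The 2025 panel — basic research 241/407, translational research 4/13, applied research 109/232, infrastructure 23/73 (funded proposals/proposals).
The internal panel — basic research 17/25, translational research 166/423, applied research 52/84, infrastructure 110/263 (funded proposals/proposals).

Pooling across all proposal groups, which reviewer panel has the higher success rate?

the 2025 panel

Basic research: the 2025 panel 241/407 = 59.2%, the internal panel 17/25 = 68.0% → the internal panel
Translational research: the 2025 panel 4/13 = 30.8%, the internal panel 166/423 = 39.2% → the internal panel
Applied research: the 2025 panel 109/232 = 47.0%, the internal panel 52/84 = 61.9% → the internal panel
Infrastructure: the 2025 panel 23/73 = 31.5%, the internal panel 110/263 = 41.8% → the internal panel
Overall: the 2025 panel 377/725 = 52.0%, the internal panel 345/795 = 43.4% → the 2025 panel
(The internal panel wins every proposal group but the 2025 panel wins overall — the internal panel's proposals skew toward the low-rate translational research group.)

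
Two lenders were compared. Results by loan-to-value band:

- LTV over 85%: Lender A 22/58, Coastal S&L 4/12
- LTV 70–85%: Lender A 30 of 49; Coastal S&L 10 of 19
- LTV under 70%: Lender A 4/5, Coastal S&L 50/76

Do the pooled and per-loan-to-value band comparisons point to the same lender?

LTV over 85%: Lender A 22/58 = 37.9%, Coastal S&L 4/12 = 33.3% → Lender A
LTV 70–85%: Lender A 30/49 = 61.2%, Coastal S&L 10/19 = 52.6% → Lender A
LTV under 70%: Lender A 4/5 = 80.0%, Coastal S&L 50/76 = 65.8% → Lender A
Overall: Lender A 56/112 = 50.0%, Coastal S&L 64/107 = 59.8% → Coastal S&L
Lender A wins each loan-to-value group but Coastal S&L wins overall — the comparison reverses. Lender A's loans skew toward LTV over 85%, which has a lower base rate.

No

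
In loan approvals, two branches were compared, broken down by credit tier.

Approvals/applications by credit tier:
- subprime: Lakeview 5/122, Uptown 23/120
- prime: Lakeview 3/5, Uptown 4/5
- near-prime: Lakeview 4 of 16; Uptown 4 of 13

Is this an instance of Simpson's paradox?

Subprime: Lakeview 5/122 = 4.1%, Uptown 23/120 = 19.2% → Uptown
Prime: Lakeview 3/5 = 60.0%, Uptown 4/5 = 80.0% → Uptown
Near-prime: Lakeview 4/16 = 25.0%, Uptown 4/13 = 30.8% → Uptown
Overall: Lakeview 12/143 = 8.4%, Uptown 31/138 = 22.5% → Uptown
Uptown wins overall and in every credit group — no reversal.

No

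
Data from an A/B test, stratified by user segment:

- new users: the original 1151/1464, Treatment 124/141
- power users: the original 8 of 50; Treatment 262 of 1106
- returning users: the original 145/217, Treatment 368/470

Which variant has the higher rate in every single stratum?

Treatment

New users: the original 1151/1464 = 78.6%, Treatment 124/141 = 87.9% → Treatment
Power users: the original 8/50 = 16.0%, Treatment 262/1106 = 23.7% → Treatment
Returning users: the original 145/217 = 66.8%, Treatment 368/470 = 78.3% → Treatment
Treatment has the higher rate in all 3 groups.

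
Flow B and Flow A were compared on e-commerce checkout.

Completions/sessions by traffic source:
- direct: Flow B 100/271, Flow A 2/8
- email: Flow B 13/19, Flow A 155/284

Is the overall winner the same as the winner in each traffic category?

No

Direct: Flow B 100/271 = 36.9%, Flow A 2/8 = 25.0% → Flow B
Email: Flow B 13/19 = 68.4%, Flow A 155/284 = 54.6% → Flow B
Overall: Flow B 113/290 = 39.0%, Flow A 157/292 = 53.8% → Flow A
Flow B wins each traffic group but Flow A wins overall — the comparison reverses. Flow B's sessions skew toward direct, which has a lower base rate.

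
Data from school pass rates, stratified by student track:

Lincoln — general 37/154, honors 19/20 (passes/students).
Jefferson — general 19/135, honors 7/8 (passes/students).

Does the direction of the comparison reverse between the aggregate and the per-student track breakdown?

General: Lincoln 37/154 = 24.0%, Jefferson 19/135 = 14.1% → Lincoln
Honors: Lincoln 19/20 = 95.0%, Jefferson 7/8 = 87.5% → Lincoln
Overall: Lincoln 56/174 = 32.2%, Jefferson 26/143 = 18.2% → Lincoln
Lincoln wins overall and in every student group — no reversal.

No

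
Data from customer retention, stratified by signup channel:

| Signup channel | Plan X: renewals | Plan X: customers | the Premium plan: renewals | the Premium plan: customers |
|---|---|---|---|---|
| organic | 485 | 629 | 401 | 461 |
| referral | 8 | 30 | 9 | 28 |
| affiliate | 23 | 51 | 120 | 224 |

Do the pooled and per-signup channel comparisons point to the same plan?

Organic: Plan X 485/629 = 77.1%, the Premium plan 401/461 = 87.0% → the Premium plan
Referral: Plan X 8/30 = 26.7%, the Premium plan 9/28 = 32.1% → the Premium plan
Affiliate: Plan X 23/51 = 45.1%, the Premium plan 120/224 = 53.6% → the Premium plan
Overall: Plan X 516/710 = 72.7%, the Premium plan 530/713 = 74.3% → the Premium plan
The Premium plan wins overall and in every signup group — no reversal.

Yes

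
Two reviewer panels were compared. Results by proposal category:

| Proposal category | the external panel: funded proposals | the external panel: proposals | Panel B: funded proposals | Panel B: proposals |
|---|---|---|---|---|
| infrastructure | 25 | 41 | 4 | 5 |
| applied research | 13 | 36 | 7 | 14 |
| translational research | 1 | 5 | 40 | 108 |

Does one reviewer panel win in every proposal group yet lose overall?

Infrastructure: the external panel 25/41 = 61.0%, Panel B 4/5 = 80.0% → Panel B
Applied research: the external panel 13/36 = 36.1%, Panel B 7/14 = 50.0% → Panel B
Translational research: the external panel 1/5 = 20.0%, Panel B 40/108 = 37.0% → Panel B
Overall: the external panel 39/82 = 47.6%, Panel B 51/127 = 40.2% → the external panel
Panel B wins each proposal group but the external panel wins overall — the comparison reverses. Panel B's proposals skew toward translational research, which has a lower base rate.

Yes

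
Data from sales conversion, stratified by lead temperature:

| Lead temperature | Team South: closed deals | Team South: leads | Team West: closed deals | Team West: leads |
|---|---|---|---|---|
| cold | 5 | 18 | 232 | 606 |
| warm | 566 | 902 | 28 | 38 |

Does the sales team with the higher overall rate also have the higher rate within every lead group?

No

Cold: Team South 5/18 = 27.8%, Team West 232/606 = 38.3% → Team West
Warm: Team South 566/902 = 62.7%, Team West 28/38 = 73.7% → Team West
Overall: Team South 571/920 = 62.1%, Team West 260/644 = 40.4% → Team South
Team West wins each lead group but Team South wins overall — the comparison reverses. Team West's leads skew toward cold, which has a lower base rate.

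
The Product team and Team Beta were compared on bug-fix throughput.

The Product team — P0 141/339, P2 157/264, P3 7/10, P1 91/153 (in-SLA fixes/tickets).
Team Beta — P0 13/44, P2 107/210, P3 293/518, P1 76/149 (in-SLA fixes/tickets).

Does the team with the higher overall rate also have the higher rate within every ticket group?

No

P0: the Product team 141/339 = 41.6%, Team Beta 13/44 = 29.5% → the Product team
P2: the Product team 157/264 = 59.5%, Team Beta 107/210 = 51.0% → the Product team
P3: the Product team 7/10 = 70.0%, Team Beta 293/518 = 56.6% → the Product team
P1: the Product team 91/153 = 59.5%, Team Beta 76/149 = 51.0% → the Product team
Overall: the Product team 396/766 = 51.7%, Team Beta 489/921 = 53.1% → Team Beta
The Product team wins each ticket group but Team Beta wins overall — the comparison reverses. The Product team's tickets skew toward P0, which has a lower base rate.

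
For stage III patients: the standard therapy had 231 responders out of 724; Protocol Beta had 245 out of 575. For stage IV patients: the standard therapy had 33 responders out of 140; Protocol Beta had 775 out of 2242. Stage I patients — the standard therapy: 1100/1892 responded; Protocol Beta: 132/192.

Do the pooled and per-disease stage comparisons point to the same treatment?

No

Stage III: the standard therapy 231/724 = 31.9%, Protocol Beta 245/575 = 42.6% → Protocol Beta
Stage IV: the standard therapy 33/140 = 23.6%, Protocol Beta 775/2242 = 34.6% → Protocol Beta
Stage I: the standard therapy 1100/1892 = 58.1%, Protocol Beta 132/192 = 68.8% → Protocol Beta
Overall: the standard therapy 1364/2756 = 49.5%, Protocol Beta 1152/3009 = 38.3% → the standard therapy
Protocol Beta wins each disease group but the standard therapy wins overall — the comparison reverses. Protocol Beta's patients skew toward stage IV, which has a lower base rate.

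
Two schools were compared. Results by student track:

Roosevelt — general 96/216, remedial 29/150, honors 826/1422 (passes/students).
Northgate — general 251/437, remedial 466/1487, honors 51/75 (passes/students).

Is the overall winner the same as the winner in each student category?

No

General: Roosevelt 96/216 = 44.4%, Northgate 251/437 = 57.4% → Northgate
Remedial: Roosevelt 29/150 = 19.3%, Northgate 466/1487 = 31.3% → Northgate
Honors: Roosevelt 826/1422 = 58.1%, Northgate 51/75 = 68.0% → Northgate
Overall: Roosevelt 951/1788 = 53.2%, Northgate 768/1999 = 38.4% → Roosevelt
Northgate wins each student group but Roosevelt wins overall — the comparison reverses. Northgate's students skew toward remedial, which has a lower base rate.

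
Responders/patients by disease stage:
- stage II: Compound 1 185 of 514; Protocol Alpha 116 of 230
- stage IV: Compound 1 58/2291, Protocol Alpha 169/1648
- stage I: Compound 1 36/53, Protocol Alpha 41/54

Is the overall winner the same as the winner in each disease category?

Yes

Stage II: Compound 1 185/514 = 36.0%, Protocol Alpha 116/230 = 50.4% → Protocol Alpha
Stage IV: Compound 1 58/2291 = 2.5%, Protocol Alpha 169/1648 = 10.3% → Protocol Alpha
Stage I: Compound 1 36/53 = 67.9%, Protocol Alpha 41/54 = 75.9% → Protocol Alpha
Overall: Compound 1 279/2858 = 9.8%, Protocol Alpha 326/1932 = 16.9% → Protocol Alpha
Protocol Alpha wins overall and in every disease group — no reversal.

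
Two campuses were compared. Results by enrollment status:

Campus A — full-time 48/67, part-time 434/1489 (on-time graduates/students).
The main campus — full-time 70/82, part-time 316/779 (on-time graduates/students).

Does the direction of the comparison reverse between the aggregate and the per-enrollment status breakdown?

Full-time: Campus A 48/67 = 71.6%, the main campus 70/82 = 85.4% → the main campus
Part-time: Campus A 434/1489 = 29.1%, the main campus 316/779 = 40.6% → the main campus
Overall: Campus A 482/1556 = 31.0%, the main campus 386/861 = 44.8% → the main campus
The main campus wins overall and in every enrollment group — no reversal.

No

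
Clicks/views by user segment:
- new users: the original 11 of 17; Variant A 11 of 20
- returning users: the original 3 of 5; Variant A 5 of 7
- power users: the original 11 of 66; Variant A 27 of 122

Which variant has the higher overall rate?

Variant A

New users: the original 11/17 = 64.7%, Variant A 11/20 = 55.0% → the original
Returning users: the original 3/5 = 60.0%, Variant A 5/7 = 71.4% → Variant A
Power users: the original 11/66 = 16.7%, Variant A 27/122 = 22.1% → Variant A
Overall: the original 25/88 = 28.4%, Variant A 43/149 = 28.9% → Variant A
(Neither sweeps every user group, but Variant A has the higher pooled rate.)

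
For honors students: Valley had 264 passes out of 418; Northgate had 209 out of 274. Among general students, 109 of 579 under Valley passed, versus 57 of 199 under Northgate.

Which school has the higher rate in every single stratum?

Honors: Valley 264/418 = 63.2%, Northgate 209/274 = 76.3% → Northgate
General: Valley 109/579 = 18.8%, Northgate 57/199 = 28.6% → Northgate
Northgate has the higher rate in both groups.

Northgate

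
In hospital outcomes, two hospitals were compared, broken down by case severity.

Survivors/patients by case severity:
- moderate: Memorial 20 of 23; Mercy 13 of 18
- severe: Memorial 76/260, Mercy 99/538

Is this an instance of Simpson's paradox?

No

Moderate: Memorial 20/23 = 87.0%, Mercy 13/18 = 72.2% → Memorial
Severe: Memorial 76/260 = 29.2%, Mercy 99/538 = 18.4% → Memorial
Overall: Memorial 96/283 = 33.9%, Mercy 112/556 = 20.1% → Memorial
Memorial wins overall and in every case group — no reversal.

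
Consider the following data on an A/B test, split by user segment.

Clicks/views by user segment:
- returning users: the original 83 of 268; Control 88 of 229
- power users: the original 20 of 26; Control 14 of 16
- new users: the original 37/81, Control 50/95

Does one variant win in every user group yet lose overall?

Returning users: the original 83/268 = 31.0%, Control 88/229 = 38.4% → Control
Power users: the original 20/26 = 76.9%, Control 14/16 = 87.5% → Control
New users: the original 37/81 = 45.7%, Control 50/95 = 52.6% → Control
Overall: the original 140/375 = 37.3%, Control 152/340 = 44.7% → Control
Control wins overall and in every user group — no reversal.

No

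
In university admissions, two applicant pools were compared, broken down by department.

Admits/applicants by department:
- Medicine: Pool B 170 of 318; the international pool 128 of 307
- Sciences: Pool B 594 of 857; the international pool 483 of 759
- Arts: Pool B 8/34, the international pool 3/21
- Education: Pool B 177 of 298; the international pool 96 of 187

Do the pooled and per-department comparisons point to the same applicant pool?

Yes

Medicine: Pool B 170/318 = 53.5%, the international pool 128/307 = 41.7% → Pool B
Sciences: Pool B 594/857 = 69.3%, the international pool 483/759 = 63.6% → Pool B
Arts: Pool B 8/34 = 23.5%, the international pool 3/21 = 14.3% → Pool B
Education: Pool B 177/298 = 59.4%, the international pool 96/187 = 51.3% → Pool B
Overall: Pool B 949/1507 = 63.0%, the international pool 710/1274 = 55.7% → Pool B
Pool B wins overall and in every department group — no reversal.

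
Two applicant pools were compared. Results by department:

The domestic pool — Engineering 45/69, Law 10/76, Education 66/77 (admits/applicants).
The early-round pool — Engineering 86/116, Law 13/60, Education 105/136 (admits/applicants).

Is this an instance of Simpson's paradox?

Engineering: the domestic pool 45/69 = 65.2%, the early-round pool 86/116 = 74.1% → the early-round pool
Law: the domestic pool 10/76 = 13.2%, the early-round pool 13/60 = 21.7% → the early-round pool
Education: the domestic pool 66/77 = 85.7%, the early-round pool 105/136 = 77.2% → the domestic pool
Overall: the domestic pool 121/222 = 54.5%, the early-round pool 204/312 = 65.4% → the early-round pool
Neither sweeps: the domestic pool wins 1 of 3 groups, the early-round pool wins 2. The early-round pool wins overall but not every group — no Simpson reversal.

No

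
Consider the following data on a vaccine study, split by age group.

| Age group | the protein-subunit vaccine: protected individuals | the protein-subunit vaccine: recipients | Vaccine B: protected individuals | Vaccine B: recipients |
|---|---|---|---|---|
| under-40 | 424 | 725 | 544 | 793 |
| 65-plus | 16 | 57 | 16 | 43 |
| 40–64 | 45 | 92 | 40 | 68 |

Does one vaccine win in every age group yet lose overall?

Under-40: the protein-subunit vaccine 424/725 = 58.5%, Vaccine B 544/793 = 68.6% → Vaccine B
65-plus: the protein-subunit vaccine 16/57 = 28.1%, Vaccine B 16/43 = 37.2% → Vaccine B
40–64: the protein-subunit vaccine 45/92 = 48.9%, Vaccine B 40/68 = 58.8% → Vaccine B
Overall: the protein-subunit vaccine 485/874 = 55.5%, Vaccine B 600/904 = 66.4% → Vaccine B
Vaccine B wins overall and in every age group — no reversal.

No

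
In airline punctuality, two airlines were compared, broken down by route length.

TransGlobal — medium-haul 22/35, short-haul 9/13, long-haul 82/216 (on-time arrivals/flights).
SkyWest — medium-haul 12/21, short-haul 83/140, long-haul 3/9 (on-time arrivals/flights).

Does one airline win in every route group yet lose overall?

Yes

Medium-haul: TransGlobal 22/35 = 62.9%, SkyWest 12/21 = 57.1% → TransGlobal
Short-haul: TransGlobal 9/13 = 69.2%, SkyWest 83/140 = 59.3% → TransGlobal
Long-haul: TransGlobal 82/216 = 38.0%, SkyWest 3/9 = 33.3% → TransGlobal
Overall: TransGlobal 113/264 = 42.8%, SkyWest 98/170 = 57.6% → SkyWest
TransGlobal wins each route group but SkyWest wins overall — the comparison reverses. TransGlobal's flights skew toward long-haul, which has a lower base rate.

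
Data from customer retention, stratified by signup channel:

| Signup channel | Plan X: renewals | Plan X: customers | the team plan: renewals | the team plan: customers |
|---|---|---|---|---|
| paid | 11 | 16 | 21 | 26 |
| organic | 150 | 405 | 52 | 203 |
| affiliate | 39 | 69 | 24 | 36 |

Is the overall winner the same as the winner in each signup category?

Paid: Plan X 11/16 = 68.8%, the team plan 21/26 = 80.8% → the team plan
Organic: Plan X 150/405 = 37.0%, the team plan 52/203 = 25.6% → Plan X
Affiliate: Plan X 39/69 = 56.5%, the team plan 24/36 = 66.7% → the team plan
Overall: Plan X 200/490 = 40.8%, the team plan 97/265 = 36.6% → Plan X
Neither sweeps: Plan X wins 1 of 3 groups, the team plan wins 2. Plan X wins overall but not every group — no Simpson reversal.

No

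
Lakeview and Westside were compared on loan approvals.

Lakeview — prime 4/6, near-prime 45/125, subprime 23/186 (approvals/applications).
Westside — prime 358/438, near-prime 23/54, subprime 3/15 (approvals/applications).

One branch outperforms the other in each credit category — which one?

Prime: Lakeview 4/6 = 66.7%, Westside 358/438 = 81.7% → Westside
Near-prime: Lakeview 45/125 = 36.0%, Westside 23/54 = 42.6% → Westside
Subprime: Lakeview 23/186 = 12.4%, Westside 3/15 = 20.0% → Westside
Westside has the higher rate in all 3 groups.

Westside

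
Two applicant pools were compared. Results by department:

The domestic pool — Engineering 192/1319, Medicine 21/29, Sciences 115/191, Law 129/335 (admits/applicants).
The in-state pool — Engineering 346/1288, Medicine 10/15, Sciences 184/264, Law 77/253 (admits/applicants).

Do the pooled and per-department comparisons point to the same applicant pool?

Engineering: the domestic pool 192/1319 = 14.6%, the in-state pool 346/1288 = 26.9% → the in-state pool
Medicine: the domestic pool 21/29 = 72.4%, the in-state pool 10/15 = 66.7% → the domestic pool
Sciences: the domestic pool 115/191 = 60.2%, the in-state pool 184/264 = 69.7% → the in-state pool
Law: the domestic pool 129/335 = 38.5%, the in-state pool 77/253 = 30.4% → the domestic pool
Overall: the domestic pool 457/1874 = 24.4%, the in-state pool 617/1820 = 33.9% → the in-state pool
Neither sweeps: the domestic pool wins 2 of 4 groups, the in-state pool wins 2. The in-state pool wins overall but not every group — no Simpson reversal.

No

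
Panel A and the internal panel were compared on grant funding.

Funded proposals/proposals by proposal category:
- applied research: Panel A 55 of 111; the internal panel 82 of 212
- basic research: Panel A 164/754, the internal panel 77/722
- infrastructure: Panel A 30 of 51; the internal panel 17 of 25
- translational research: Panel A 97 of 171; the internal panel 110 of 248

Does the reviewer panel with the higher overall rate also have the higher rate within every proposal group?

No

Applied research: Panel A 55/111 = 49.5%, the internal panel 82/212 = 38.7% → Panel A
Basic research: Panel A 164/754 = 21.8%, the internal panel 77/722 = 10.7% → Panel A
Infrastructure: Panel A 30/51 = 58.8%, the internal panel 17/25 = 68.0% → the internal panel
Translational research: Panel A 97/171 = 56.7%, the internal panel 110/248 = 44.4% → Panel A
Overall: Panel A 346/1087 = 31.8%, the internal panel 286/1207 = 23.7% → Panel A
Neither sweeps: Panel A wins 3 of 4 groups, the internal panel wins 1. Panel A wins overall but not every group — no Simpson reversal.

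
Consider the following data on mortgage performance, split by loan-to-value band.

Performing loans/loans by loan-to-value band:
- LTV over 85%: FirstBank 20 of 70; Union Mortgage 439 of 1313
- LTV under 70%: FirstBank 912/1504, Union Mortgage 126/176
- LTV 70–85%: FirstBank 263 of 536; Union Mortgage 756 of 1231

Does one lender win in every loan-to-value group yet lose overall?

Yes

LTV over 85%: FirstBank 20/70 = 28.6%, Union Mortgage 439/1313 = 33.4% → Union Mortgage
LTV under 70%: FirstBank 912/1504 = 60.6%, Union Mortgage 126/176 = 71.6% → Union Mortgage
LTV 70–85%: FirstBank 263/536 = 49.1%, Union Mortgage 756/1231 = 61.4% → Union Mortgage
Overall: FirstBank 1195/2110 = 56.6%, Union Mortgage 1321/2720 = 48.6% → FirstBank
Union Mortgage wins each loan-to-value group but FirstBank wins overall — the comparison reverses. Union Mortgage's loans skew toward LTV over 85%, which has a lower base rate.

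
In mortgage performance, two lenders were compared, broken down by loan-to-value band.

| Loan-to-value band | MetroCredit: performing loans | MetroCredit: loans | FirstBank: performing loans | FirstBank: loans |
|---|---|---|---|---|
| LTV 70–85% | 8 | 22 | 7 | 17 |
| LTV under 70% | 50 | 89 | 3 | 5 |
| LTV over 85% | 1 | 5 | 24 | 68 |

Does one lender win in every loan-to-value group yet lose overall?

LTV 70–85%: MetroCredit 8/22 = 36.4%, FirstBank 7/17 = 41.2% → FirstBank
LTV under 70%: MetroCredit 50/89 = 56.2%, FirstBank 3/5 = 60.0% → FirstBank
LTV over 85%: MetroCredit 1/5 = 20.0%, FirstBank 24/68 = 35.3% → FirstBank
Overall: MetroCredit 59/116 = 50.9%, FirstBank 34/90 = 37.8% → MetroCredit
FirstBank wins each loan-to-value group but MetroCredit wins overall — the comparison reverses. FirstBank's loans skew toward LTV over 85%, which has a lower base rate.

Yes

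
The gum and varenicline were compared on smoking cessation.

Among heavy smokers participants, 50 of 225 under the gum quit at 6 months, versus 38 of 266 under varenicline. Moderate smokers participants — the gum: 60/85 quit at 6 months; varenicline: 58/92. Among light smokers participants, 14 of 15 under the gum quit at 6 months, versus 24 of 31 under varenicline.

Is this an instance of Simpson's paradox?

No

Heavy smokers: the gum 50/225 = 22.2%, varenicline 38/266 = 14.3% → the gum
Moderate smokers: the gum 60/85 = 70.6%, varenicline 58/92 = 63.0% → the gum
Light smokers: the gum 14/15 = 93.3%, varenicline 24/31 = 77.4% → the gum
Overall: the gum 124/325 = 38.2%, varenicline 120/389 = 30.8% → the gum
The gum wins overall and in every dependence group — no reversal.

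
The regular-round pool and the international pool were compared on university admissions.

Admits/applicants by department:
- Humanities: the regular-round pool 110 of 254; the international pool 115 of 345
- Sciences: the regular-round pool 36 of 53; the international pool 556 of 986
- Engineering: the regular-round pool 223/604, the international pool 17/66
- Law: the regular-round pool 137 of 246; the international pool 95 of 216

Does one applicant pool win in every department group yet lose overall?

Yes

Humanities: the regular-round pool 110/254 = 43.3%, the international pool 115/345 = 33.3% → the regular-round pool
Sciences: the regular-round pool 36/53 = 67.9%, the international pool 556/986 = 56.4% → the regular-round pool
Engineering: the regular-round pool 223/604 = 36.9%, the international pool 17/66 = 25.8% → the regular-round pool
Law: the regular-round pool 137/246 = 55.7%, the international pool 95/216 = 44.0% → the regular-round pool
Overall: the regular-round pool 506/1157 = 43.7%, the international pool 783/1613 = 48.5% → the international pool
The regular-round pool wins each department group but the international pool wins overall — the comparison reverses. The regular-round pool's applicants skew toward Engineering, which has a lower base rate.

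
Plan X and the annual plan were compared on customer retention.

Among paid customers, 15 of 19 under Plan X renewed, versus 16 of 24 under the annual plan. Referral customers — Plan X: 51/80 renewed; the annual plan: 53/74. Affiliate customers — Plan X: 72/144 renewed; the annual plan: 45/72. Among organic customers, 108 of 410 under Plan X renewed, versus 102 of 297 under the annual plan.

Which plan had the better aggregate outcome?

the annual plan

Paid: Plan X 15/19 = 78.9%, the annual plan 16/24 = 66.7% → Plan X
Referral: Plan X 51/80 = 63.8%, the annual plan 53/74 = 71.6% → the annual plan
Affiliate: Plan X 72/144 = 50.0%, the annual plan 45/72 = 62.5% → the annual plan
Organic: Plan X 108/410 = 26.3%, the annual plan 102/297 = 34.3% → the annual plan
Overall: Plan X 246/653 = 37.7%, the annual plan 216/467 = 46.3% → the annual plan
(Neither sweeps every signup group, but the annual plan has the higher pooled rate.)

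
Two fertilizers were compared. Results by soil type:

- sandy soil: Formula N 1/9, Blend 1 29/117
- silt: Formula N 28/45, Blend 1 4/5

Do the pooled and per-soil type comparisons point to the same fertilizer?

Sandy soil: Formula N 1/9 = 11.1%, Blend 1 29/117 = 24.8% → Blend 1
Silt: Formula N 28/45 = 62.2%, Blend 1 4/5 = 80.0% → Blend 1
Overall: Formula N 29/54 = 53.7%, Blend 1 33/122 = 27.0% → Formula N
Blend 1 wins each soil group but Formula N wins overall — the comparison reverses. Blend 1's plots skew toward sandy soil, which has a lower base rate.

No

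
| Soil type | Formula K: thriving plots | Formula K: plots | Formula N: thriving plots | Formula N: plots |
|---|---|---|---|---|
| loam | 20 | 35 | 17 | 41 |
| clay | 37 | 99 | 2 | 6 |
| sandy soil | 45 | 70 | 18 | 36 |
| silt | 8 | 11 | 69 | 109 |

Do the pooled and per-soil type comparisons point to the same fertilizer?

Loam: Formula K 20/35 = 57.1%, Formula N 17/41 = 41.5% → Formula K
Clay: Formula K 37/99 = 37.4%, Formula N 2/6 = 33.3% → Formula K
Sandy soil: Formula K 45/70 = 64.3%, Formula N 18/36 = 50.0% → Formula K
Silt: Formula K 8/11 = 72.7%, Formula N 69/109 = 63.3% → Formula K
Overall: Formula K 110/215 = 51.2%, Formula N 106/192 = 55.2% → Formula N
Formula K wins each soil group but Formula N wins overall — the comparison reverses. Formula K's plots skew toward clay, which has a lower base rate.

No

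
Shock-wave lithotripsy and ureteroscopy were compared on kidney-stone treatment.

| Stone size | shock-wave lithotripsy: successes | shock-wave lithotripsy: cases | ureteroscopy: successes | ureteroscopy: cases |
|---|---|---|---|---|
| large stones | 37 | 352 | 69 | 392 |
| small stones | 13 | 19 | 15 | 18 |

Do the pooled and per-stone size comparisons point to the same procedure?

Yes

Large stones: shock-wave lithotripsy 37/352 = 10.5%, ureteroscopy 69/392 = 17.6% → ureteroscopy
Small stones: shock-wave lithotripsy 13/19 = 68.4%, ureteroscopy 15/18 = 83.3% → ureteroscopy
Overall: shock-wave lithotripsy 50/371 = 13.5%, ureteroscopy 84/410 = 20.5% → ureteroscopy
Ureteroscopy wins overall and in every stone group — no reversal.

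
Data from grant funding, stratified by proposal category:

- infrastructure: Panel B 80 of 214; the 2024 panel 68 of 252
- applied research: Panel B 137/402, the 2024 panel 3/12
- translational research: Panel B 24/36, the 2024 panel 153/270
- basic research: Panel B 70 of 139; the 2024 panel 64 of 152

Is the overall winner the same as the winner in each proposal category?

Infrastructure: Panel B 80/214 = 37.4%, the 2024 panel 68/252 = 27.0% → Panel B
Applied research: Panel B 137/402 = 34.1%, the 2024 panel 3/12 = 25.0% → Panel B
Translational research: Panel B 24/36 = 66.7%, the 2024 panel 153/270 = 56.7% → Panel B
Basic research: Panel B 70/139 = 50.4%, the 2024 panel 64/152 = 42.1% → Panel B
Overall: Panel B 311/791 = 39.3%, the 2024 panel 288/686 = 42.0% → the 2024 panel
Panel B wins each proposal group but the 2024 panel wins overall — the comparison reverses. Panel B's proposals skew toward applied research, which has a lower base rate.

No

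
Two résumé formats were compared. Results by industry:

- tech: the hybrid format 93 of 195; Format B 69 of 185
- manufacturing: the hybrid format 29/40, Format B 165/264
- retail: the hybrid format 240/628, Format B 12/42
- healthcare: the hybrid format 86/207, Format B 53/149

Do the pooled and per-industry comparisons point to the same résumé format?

Tech: the hybrid format 93/195 = 47.7%, Format B 69/185 = 37.3% → the hybrid format
Manufacturing: the hybrid format 29/40 = 72.5%, Format B 165/264 = 62.5% → the hybrid format
Retail: the hybrid format 240/628 = 38.2%, Format B 12/42 = 28.6% → the hybrid format
Healthcare: the hybrid format 86/207 = 41.5%, Format B 53/149 = 35.6% → the hybrid format
Overall: the hybrid format 448/1070 = 41.9%, Format B 299/640 = 46.7% → Format B
The hybrid format wins each industry group but Format B wins overall — the comparison reverses. The hybrid format's applications skew toward retail, which has a lower base rate.

No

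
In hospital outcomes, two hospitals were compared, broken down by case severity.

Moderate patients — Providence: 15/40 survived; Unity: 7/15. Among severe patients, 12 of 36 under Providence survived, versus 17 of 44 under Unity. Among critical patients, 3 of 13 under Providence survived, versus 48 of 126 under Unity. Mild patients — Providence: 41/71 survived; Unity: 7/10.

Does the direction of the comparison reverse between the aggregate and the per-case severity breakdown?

Yes

Moderate: Providence 15/40 = 37.5%, Unity 7/15 = 46.7% → Unity
Severe: Providence 12/36 = 33.3%, Unity 17/44 = 38.6% → Unity
Critical: Providence 3/13 = 23.1%, Unity 48/126 = 38.1% → Unity
Mild: Providence 41/71 = 57.7%, Unity 7/10 = 70.0% → Unity
Overall: Providence 71/160 = 44.4%, Unity 79/195 = 40.5% → Providence
Unity wins each case group but Providence wins overall — the comparison reverses. Unity's patients skew toward critical, which has a lower base rate.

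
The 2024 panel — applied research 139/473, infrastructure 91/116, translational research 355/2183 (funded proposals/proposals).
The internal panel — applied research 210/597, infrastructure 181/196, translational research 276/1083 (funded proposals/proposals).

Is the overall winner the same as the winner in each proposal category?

Applied research: the 2024 panel 139/473 = 29.4%, the internal panel 210/597 = 35.2% → the internal panel
Infrastructure: the 2024 panel 91/116 = 78.4%, the internal panel 181/196 = 92.3% → the internal panel
Translational research: the 2024 panel 355/2183 = 16.3%, the internal panel 276/1083 = 25.5% → the internal panel
Overall: the 2024 panel 585/2772 = 21.1%, the internal panel 667/1876 = 35.6% → the internal panel
The internal panel wins overall and in every proposal group — no reversal.

Yes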